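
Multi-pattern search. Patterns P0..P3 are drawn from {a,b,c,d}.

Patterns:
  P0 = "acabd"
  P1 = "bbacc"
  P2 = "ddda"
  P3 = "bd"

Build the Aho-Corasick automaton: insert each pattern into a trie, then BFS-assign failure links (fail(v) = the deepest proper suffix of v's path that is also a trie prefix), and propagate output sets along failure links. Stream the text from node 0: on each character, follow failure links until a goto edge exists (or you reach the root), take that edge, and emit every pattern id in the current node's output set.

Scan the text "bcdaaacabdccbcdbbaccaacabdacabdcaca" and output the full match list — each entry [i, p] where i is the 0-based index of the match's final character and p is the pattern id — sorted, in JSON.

Build automaton:
Trie nodes:
  n0 'ε': a→1 b→6 d→11
  n1 'a': c→2
  n2 'ac': a→3
  n3 'aca': b→4
  n4 'acab': d→5
  n5 'acabd': ·  [P0 ends]
  n6 'b': b→7 d→15
  n7 'bb': a→8
  n8 'bba': c→9
  n9 'bbac': c→10
  n10 'bbacc': ·  [P1 ends]
  n11 'd': d→12
  n12 'dd': d→13
  n13 'ddd': a→14
  n14 'ddda': ·  [P2 ends]
  n15 'bd': ·  [P3 ends]

Failure links (BFS by depth):
  fail(1) 'a': from fail(0)=0 chase 'a': 0 ⇒ 0;  out=∅∪out(0)=∅
  fail(6) 'b': from fail(0)=0 chase 'b': 0 ⇒ 0;  out=∅∪out(0)=∅
  fail(11) 'd': from fail(0)=0 chase 'd': 0 ⇒ 0;  out=∅∪out(0)=∅
  fail(2) 'ac': from fail(1)=0 chase 'c': 0 ⇒ 0;  out=∅∪out(0)=∅
  fail(7) 'bb': from fail(6)=0 chase 'b': 0 ⇒ 6;  out=∅∪out(6)=∅
  fail(12) 'dd': from fail(11)=0 chase 'd': 0 ⇒ 11;  out=∅∪out(11)=∅
  fail(15) 'bd': from fail(6)=0 chase 'd': 0 ⇒ 11;  out={3}∪out(11)={3}
  fail(3) 'aca': from fail(2)=0 chase 'a': 0 ⇒ 1;  out=∅∪out(1)=∅
  fail(8) 'bba': from fail(7)=6 chase 'a': 6→0 ⇒ 1;  out=∅∪out(1)=∅
  fail(13) 'ddd': from fail(12)=11 chase 'd': 11 ⇒ 12;  out=∅∪out(12)=∅
  fail(4) 'acab': from fail(3)=1 chase 'b': 1→0 ⇒ 6;  out=∅∪out(6)=∅
  fail(9) 'bbac': from fail(8)=1 chase 'c': 1 ⇒ 2;  out=∅∪out(2)=∅
  fail(14) 'ddda': from fail(13)=12 chase 'a': 12→11→0 ⇒ 1;  out={2}∪out(1)={2}
  fail(5) 'acabd': from fail(4)=6 chase 'd': 6 ⇒ 15;  out={0}∪out(15)={0,3}
  fail(10) 'bbacc': from fail(9)=2 chase 'c': 2→0 ⇒ 0;  out={1}∪out(0)={1}

Text stream:
pos 0 'b': at 6
pos 1 'c': at 0 ·f
pos 2 'd': at 11
pos 3 'a': at 1 ·f
pos 4 'a': at 1 ·f
pos 5 'a': at 1 ·f
pos 6 'c': at 2
pos 7 'a': at 3
pos 8 'b': at 4
pos 9 'd': at 5  ** P0@[5:9],P3@[8:9]
pos 10 'c': at 0 ·f
pos 11 'c': at 0
pos 12 'b': at 6
pos 13 'c': at 0 ·f
pos 14 'd': at 11
pos 15 'b': at 6 ·f
pos 16 'b': at 7
pos 17 'a': at 8
pos 18 'c': at 9
pos 19 'c': at 10  ** P1@[15:19]
pos 20 'a': at 1 ·f
pos 21 'a': at 1 ·f
pos 22 'c': at 2
pos 23 'a': at 3
pos 24 'b': at 4
pos 25 'd': at 5  ** P0@[21:25],P3@[24:25]
pos 26 'a': at 1 ·f
pos 27 'c': at 2
pos 28 'a': at 3
pos 29 'b': at 4
pos 30 'd': at 5  ** P0@[26:30],P3@[29:30]
pos 31 'c': at 0 ·f
pos 32 'a': at 1
pos 33 'c': at 2
pos 34 'a': at 3

All matches (sorted): [[9,0],[9,3],[19,1],[25,0],[25,3],[30,0],[30,3]]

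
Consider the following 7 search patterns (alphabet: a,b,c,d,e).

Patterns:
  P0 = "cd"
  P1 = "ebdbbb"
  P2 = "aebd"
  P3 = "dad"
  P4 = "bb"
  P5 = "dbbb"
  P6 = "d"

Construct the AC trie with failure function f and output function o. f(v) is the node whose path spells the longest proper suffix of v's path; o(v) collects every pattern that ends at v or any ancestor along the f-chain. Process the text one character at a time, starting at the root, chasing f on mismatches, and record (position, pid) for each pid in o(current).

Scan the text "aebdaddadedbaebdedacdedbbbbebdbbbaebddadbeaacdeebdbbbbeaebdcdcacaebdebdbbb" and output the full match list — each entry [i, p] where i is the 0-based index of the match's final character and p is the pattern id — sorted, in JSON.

Build automaton:
Trie (insert patterns):
  0='ε' goto a→9 b→16 c→1 d→13 e→3
  1='c' goto d→2
  2='cd' goto ·  ←P0
  3='e' goto b→4
  4='eb' goto d→5
  5='ebd' goto b→6
  6='ebdb' goto b→7
  7='ebdbb' goto b→8
  8='ebdbbb' goto ·  ←P1
  9='a' goto e→10
  10='ae' goto b→11
  11='aeb' goto d→12
  12='aebd' goto ·  ←P2
  13='d' goto a→14 b→18  ←P6
  14='da' goto d→15
  15='dad' goto ·  ←P3
  16='b' goto b→17
  17='bb' goto ·  ←P4
  18='db' goto b→19
  19='dbb' goto b→20
  20='dbbb' goto ·  ←P5

Failure links (BFS by depth):
  n1('c'): parent n0 fail=0; on 'c' 0 → fail=0;  out ∅∪∅=∅
  n3('e'): parent n0 fail=0; on 'e' 0 → fail=0;  out ∅∪∅=∅
  n9('a'): parent n0 fail=0; on 'a' 0 → fail=0;  out ∅∪∅=∅
  n13('d'): parent n0 fail=0; on 'd' 0 → fail=0;  out {6}∪∅={6}
  n16('b'): parent n0 fail=0; on 'b' 0 → fail=0;  out ∅∪∅=∅
  n2('cd'): parent n1 fail=0; on 'd' 0 → fail=13;  out {0}∪{6}={0,6}
  n4('eb'): parent n3 fail=0; on 'b' 0 → fail=16;  out ∅∪∅=∅
  n10('ae'): parent n9 fail=0; on 'e' 0 → fail=3;  out ∅∪∅=∅
  n14('da'): parent n13 fail=0; on 'a' 0 → fail=9;  out ∅∪∅=∅
  n17('bb'): parent n16 fail=0; on 'b' 0 → fail=16;  out {4}∪∅={4}
  n18('db'): parent n13 fail=0; on 'b' 0 → fail=16;  out ∅∪∅=∅
  n5('ebd'): parent n4 fail=16; on 'd' 16→0 → fail=13;  out ∅∪{6}={6}
  n11('aeb'): parent n10 fail=3; on 'b' 3 → fail=4;  out ∅∪∅=∅
  n15('dad'): parent n14 fail=9; on 'd' 9→0 → fail=13;  out {3}∪{6}={3,6}
  n19('dbb'): parent n18 fail=16; on 'b' 16 → fail=17;  out ∅∪{4}={4}
  n6('ebdb'): parent n5 fail=13; on 'b' 13 → fail=18;  out ∅∪∅=∅
  n12('aebd'): parent n11 fail=4; on 'd' 4 → fail=5;  out {2}∪{6}={2,6}
  n20('dbbb'): parent n19 fail=17; on 'b' 17→16 → fail=17;  out {5}∪{4}={4,5}
  n7('ebdbb'): parent n6 fail=18; on 'b' 18 → fail=19;  out ∅∪{4}={4}
  n8('ebdbbb'): parent n7 fail=19; on 'b' 19 → fail=20;  out {1}∪{4,5}={1,4,5}

Scan:
[0] read 'a'  n0⇒n9
[1] read 'e'  n9⇒n10
[2] read 'b'  n10⇒n11
[3] read 'd'  n11⇒n12  → match P2@[0:3],P6@[3:3]
[4] read 'a'  n12⇒n14 ·f
[5] read 'd'  n14⇒n15  → match P3@[3:5],P6@[5:5]
[6] read 'd'  n15⇒n13 ·f  → match P6@[6:6]
[7] read 'a'  n13⇒n14
[8] read 'd'  n14⇒n15  → match P3@[6:8],P6@[8:8]
[9] read 'e'  n15⇒n3 ·f
[10] read 'd'  n3⇒n13 ·f  → match P6@[10:10]
[11] read 'b'  n13⇒n18
[12] read 'a'  n18⇒n9 ·f
[13] read 'e'  n9⇒n10
[14] read 'b'  n10⇒n11
[15] read 'd'  n11⇒n12  → match P2@[12:15],P6@[15:15]
[16] read 'e'  n12⇒n3 ·f
[17] read 'd'  n3⇒n13 ·f  → match P6@[17:17]
[18] read 'a'  n13⇒n14
[19] read 'c'  n14⇒n1 ·f
[20] read 'd'  n1⇒n2  → match P0@[19:20],P6@[20:20]
[21] read 'e'  n2⇒n3 ·f
[22] read 'd'  n3⇒n13 ·f  → match P6@[22:22]
[23] read 'b'  n13⇒n18
[24] read 'b'  n18⇒n19  → match P4@[23:24]
[25] read 'b'  n19⇒n20  → match P4@[24:25],P5@[22:25]
[26] read 'b'  n20⇒n17 ·f  → match P4@[25:26]
[27] read 'e'  n17⇒n3 ·f
[28] read 'b'  n3⇒n4
[29] read 'd'  n4⇒n5  → match P6@[29:29]
[30] read 'b'  n5⇒n6
[31] read 'b'  n6⇒n7  → match P4@[30:31]
[32] read 'b'  n7⇒n8  → match P1@[27:32],P4@[31:32],P5@[29:32]
[33] read 'a'  n8⇒n9 ·f
[34] read 'e'  n9⇒n10
[35] read 'b'  n10⇒n11
[36] read 'd'  n11⇒n12  → match P2@[33:36],P6@[36:36]
[37] read 'd'  n12⇒n13 ·f  → match P6@[37:37]
[38] read 'a'  n13⇒n14
[39] read 'd'  n14⇒n15  → match P3@[37:39],P6@[39:39]
[40] read 'b'  n15⇒n18 ·f
[41] read 'e'  n18⇒n3 ·f
[42] read 'a'  n3⇒n9 ·f
[43] read 'a'  n9⇒n9 ·f
[44] read 'c'  n9⇒n1 ·f
[45] read 'd'  n1⇒n2  → match P0@[44:45],P6@[45:45]
[46] read 'e'  n2⇒n3 ·f
[47] read 'e'  n3⇒n3 ·f
[48] read 'b'  n3⇒n4
[49] read 'd'  n4⇒n5  → match P6@[49:49]
[50] read 'b'  n5⇒n6
[51] read 'b'  n6⇒n7  → match P4@[50:51]
[52] read 'b'  n7⇒n8  → match P1@[47:52],P4@[51:52],P5@[49:52]
[53] read 'b'  n8⇒n17 ·f  → match P4@[52:53]
[54] read 'e'  n17⇒n3 ·f
[55] read 'a'  n3⇒n9 ·f
[56] read 'e'  n9⇒n10
[57] read 'b'  n10⇒n11
[58] read 'd'  n11⇒n12  → match P2@[55:58],P6@[58:58]
[59] read 'c'  n12⇒n1 ·f
[60] read 'd'  n1⇒n2  → match P0@[59:60],P6@[60:60]
[61] read 'c'  n2⇒n1 ·f
[62] read 'a'  n1⇒n9 ·f
[63] read 'c'  n9⇒n1 ·f
[64] read 'a'  n1⇒n9 ·f
[65] read 'e'  n9⇒n10
[66] read 'b'  n10⇒n11
[67] read 'd'  n11⇒n12  → match P2@[64:67],P6@[67:67]
[68] read 'e'  n12⇒n3 ·f
[69] read 'b'  n3⇒n4
[70] read 'd'  n4⇒n5  → match P6@[70:70]
[71] read 'b'  n5⇒n6
[72] read 'b'  n6⇒n7  → match P4@[71:72]
[73] read 'b'  n7⇒n8  → match P1@[68:73],P4@[72:73],P5@[70:73]

Matches: [[3,2],[3,6],[5,3],[5,6],[6,6],[8,3],[8,6],[10,6],[15,2],[15,6],[17,6],[20,0],[20,6],[22,6],[24,4],[25,4],[25,5],[26,4],[29,6],[31,4],[32,1],[32,4],[32,5],[36,2],[36,6],[37,6],[39,3],[39,6],[45,0],[45,6],[49,6],[51,4],[52,1],[52,4],[52,5],[53,4],[58,2],[58,6],[60,0],[60,6],[67,2],[67,6],[70,6],[72,4],[73,1],[73,4],[73,5]]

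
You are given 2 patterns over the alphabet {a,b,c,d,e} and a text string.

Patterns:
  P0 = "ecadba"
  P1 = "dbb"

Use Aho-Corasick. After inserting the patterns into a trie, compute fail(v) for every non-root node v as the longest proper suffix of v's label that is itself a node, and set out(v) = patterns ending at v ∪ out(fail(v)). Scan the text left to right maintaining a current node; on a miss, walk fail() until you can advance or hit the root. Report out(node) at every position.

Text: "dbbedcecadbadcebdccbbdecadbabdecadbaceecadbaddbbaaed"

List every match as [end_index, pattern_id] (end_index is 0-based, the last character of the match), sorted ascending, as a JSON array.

Build automaton:
Trie nodes:
  n0 'ε': d→7 e→1
  n1 'e': c→2
  n2 'ec': a→3
  n3 'eca': d→4
  n4 'ecad': b→5
  n5 'ecadb': a→6
  n6 'ecadba': ·  ←P0
  n7 'd': b→8
  n8 'db': b→9
  n9 'dbb': ·  ←P1

BFS fail/out derivation:
  n1('e'): parent n0 fail=0; on 'e' 0 → fail=0;  out ∅∪∅=∅
  n7('d'): parent n0 fail=0; on 'd' 0 → fail=0;  out ∅∪∅=∅
  n2('ec'): parent n1 fail=0; on 'c' 0 → fail=0;  out ∅∪∅=∅
  n8('db'): parent n7 fail=0; on 'b' 0 → fail=0;  out ∅∪∅=∅
  n3('eca'): parent n2 fail=0; on 'a' 0 → fail=0;  out ∅∪∅=∅
  n9('dbb'): parent n8 fail=0; on 'b' 0 → fail=0;  out {1}∪∅={1}
  n4('ecad'): parent n3 fail=0; on 'd' 0 → fail=7;  out ∅∪∅=∅
  n5('ecadb'): parent n4 fail=7; on 'b' 7 → fail=8;  out ∅∪∅=∅
  n6('ecadba'): parent n5 fail=8; on 'a' 8→0 → fail=0;  out {0}∪∅={0}

Scan:
pos 0 'd': at 7
pos 1 'b': at 8
pos 2 'b': at 9  ** P1@[0:2]
pos 3 'e': at 1 (via fail)
pos 4 'd': at 7 (via fail)
pos 5 'c': at 0 (via fail)
pos 6 'e': at 1
pos 7 'c': at 2
pos 8 'a': at 3
pos 9 'd': at 4
pos 10 'b': at 5
pos 11 'a': at 6  ** P0@[6:11]
pos 12 'd': at 7 (via fail)
pos 13 'c': at 0 (via fail)
pos 14 'e': at 1
pos 15 'b': at 0 (via fail)
pos 16 'd': at 7
pos 17 'c': at 0 (via fail)
pos 18 'c': at 0
pos 19 'b': at 0
pos 20 'b': at 0
pos 21 'd': at 7
pos 22 'e': at 1 (via fail)
pos 23 'c': at 2
pos 24 'a': at 3
pos 25 'd': at 4
pos 26 'b': at 5
pos 27 'a': at 6  ** P0@[22:27]
pos 28 'b': at 0 (via fail)
pos 29 'd': at 7
pos 30 'e': at 1 (via fail)
pos 31 'c': at 2
pos 32 'a': at 3
pos 33 'd': at 4
pos 34 'b': at 5
pos 35 'a': at 6  ** P0@[30:35]
pos 36 'c': at 0 (via fail)
pos 37 'e': at 1
pos 38 'e': at 1 (via fail)
pos 39 'c': at 2
pos 40 'a': at 3
pos 41 'd': at 4
pos 42 'b': at 5
pos 43 'a': at 6  ** P0@[38:43]
pos 44 'd': at 7 (via fail)
pos 45 'd': at 7 (via fail)
pos 46 'b': at 8
pos 47 'b': at 9  ** P1@[45:47]
pos 48 'a': at 0 (via fail)
pos 49 'a': at 0
pos 50 'e': at 1
pos 51 'd': at 7 (via fail)

Result: [[2,1],[11,0],[27,0],[35,0],[43,0],[47,1]]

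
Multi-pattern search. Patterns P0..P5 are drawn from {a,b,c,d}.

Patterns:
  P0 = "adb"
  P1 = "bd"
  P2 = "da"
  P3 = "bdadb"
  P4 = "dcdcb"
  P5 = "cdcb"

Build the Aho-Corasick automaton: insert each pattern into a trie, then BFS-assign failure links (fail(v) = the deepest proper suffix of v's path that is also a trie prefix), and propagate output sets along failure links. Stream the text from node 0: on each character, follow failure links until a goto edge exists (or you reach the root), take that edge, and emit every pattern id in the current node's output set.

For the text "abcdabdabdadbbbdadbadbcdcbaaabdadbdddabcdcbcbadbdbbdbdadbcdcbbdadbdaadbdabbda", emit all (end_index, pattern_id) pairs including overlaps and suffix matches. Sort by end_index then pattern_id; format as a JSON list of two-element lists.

Build automaton:
Trie nodes:
  0='ε' goto a→1 b→4 c→15 d→6
  1='a' goto d→2
  2='ad' goto b→3
  3='adb' goto ·  [P0 ends]
  4='b' goto d→5
  5='bd' goto a→8  [P1 ends]
  6='d' goto a→7 c→11
  7='da' goto ·  [P2 ends]
  8='bda' goto d→9
  9='bdad' goto b→10
  10='bdadb' goto ·  [P3 ends]
  11='dc' goto d→12
  12='dcd' goto c→13
  13='dcdc' goto b→14
  14='dcdcb' goto ·  [P4 ends]
  15='c' goto d→16
  16='cd' goto c→17
  17='cdc' goto b→18
  18='cdcb' goto ·  [P5 ends]

BFS fail/out derivation:
  fail(1) 'a': from fail(0)=0 chase 'a': 0 ⇒ 0;  out=∅∪out(0)=∅
  fail(4) 'b': from fail(0)=0 chase 'b': 0 ⇒ 0;  out=∅∪out(0)=∅
  fail(6) 'd': from fail(0)=0 chase 'd': 0 ⇒ 0;  out=∅∪out(0)=∅
  fail(15) 'c': from fail(0)=0 chase 'c': 0 ⇒ 0;  out=∅∪out(0)=∅
  fail(2) 'ad': from fail(1)=0 chase 'd': 0 ⇒ 6;  out=∅∪out(6)=∅
  fail(5) 'bd': from fail(4)=0 chase 'd': 0 ⇒ 6;  out={1}∪out(6)={1}
  fail(7) 'da': from fail(6)=0 chase 'a': 0 ⇒ 1;  out={2}∪out(1)={2}
  fail(11) 'dc': from fail(6)=0 chase 'c': 0 ⇒ 15;  out=∅∪out(15)=∅
  fail(16) 'cd': from fail(15)=0 chase 'd': 0 ⇒ 6;  out=∅∪out(6)=∅
  fail(3) 'adb': from fail(2)=6 chase 'b': 6→0 ⇒ 4;  out={0}∪out(4)={0}
  fail(8) 'bda': from fail(5)=6 chase 'a': 6 ⇒ 7;  out=∅∪out(7)={2}
  fail(12) 'dcd': from fail(11)=15 chase 'd': 15 ⇒ 16;  out=∅∪out(16)=∅
  fail(17) 'cdc': from fail(16)=6 chase 'c': 6 ⇒ 11;  out=∅∪out(11)=∅
  fail(9) 'bdad': from fail(8)=7 chase 'd': 7→1 ⇒ 2;  out=∅∪out(2)=∅
  fail(13) 'dcdc': from fail(12)=16 chase 'c': 16 ⇒ 17;  out=∅∪out(17)=∅
  fail(18) 'cdcb': from fail(17)=11 chase 'b': 11→15→0 ⇒ 4;  out={5}∪out(4)={5}
  fail(10) 'bdadb': from fail(9)=2 chase 'b': 2 ⇒ 3;  out={3}∪out(3)={0,3}
  fail(14) 'dcdcb': from fail(13)=17 chase 'b': 17 ⇒ 18;  out={4}∪out(18)={4,5}

Text stream:
pos 0 'a': at 1
pos 1 'b': at 4 (fail-walked)
pos 2 'c': at 15 (fail-walked)
pos 3 'd': at 16
pos 4 'a': at 7 (fail-walked)  → match P2@[3:4]
pos 5 'b': at 4 (fail-walked)
pos 6 'd': at 5  → match P1@[5:6]
pos 7 'a': at 8  → match P2@[6:7]
pos 8 'b': at 4 (fail-walked)
pos 9 'd': at 5  → match P1@[8:9]
pos 10 'a': at 8  → match P2@[9:10]
pos 11 'd': at 9
pos 12 'b': at 10  → match P0@[10:12],P3@[8:12]
pos 13 'b': at 4 (fail-walked)
pos 14 'b': at 4 (fail-walked)
pos 15 'd': at 5  → match P1@[14:15]
pos 16 'a': at 8  → match P2@[15:16]
pos 17 'd': at 9
pos 18 'b': at 10  → match P0@[16:18],P3@[14:18]
pos 19 'a': at 1 (fail-walked)
pos 20 'd': at 2
pos 21 'b': at 3  → match P0@[19:21]
pos 22 'c': at 15 (fail-walked)
pos 23 'd': at 16
pos 24 'c': at 17
pos 25 'b': at 18  → match P5@[22:25]
pos 26 'a': at 1 (fail-walked)
pos 27 'a': at 1 (fail-walked)
pos 28 'a': at 1 (fail-walked)
pos 29 'b': at 4 (fail-walked)
pos 30 'd': at 5  → match P1@[29:30]
pos 31 'a': at 8  → match P2@[30:31]
pos 32 'd': at 9
pos 33 'b': at 10  → match P0@[31:33],P3@[29:33]
pos 34 'd': at 5 (fail-walked)  → match P1@[33:34]
pos 35 'd': at 6 (fail-walked)
pos 36 'd': at 6 (fail-walked)
pos 37 'a': at 7  → match P2@[36:37]
pos 38 'b': at 4 (fail-walked)
pos 39 'c': at 15 (fail-walked)
pos 40 'd': at 16
pos 41 'c': at 17
pos 42 'b': at 18  → match P5@[39:42]
pos 43 'c': at 15 (fail-walked)
pos 44 'b': at 4 (fail-walked)
pos 45 'a': at 1 (fail-walked)
pos 46 'd': at 2
pos 47 'b': at 3  → match P0@[45:47]
pos 48 'd': at 5 (fail-walked)  → match P1@[47:48]
pos 49 'b': at 4 (fail-walked)
pos 50 'b': at 4 (fail-walked)
pos 51 'd': at 5  → match P1@[50:51]
pos 52 'b': at 4 (fail-walked)
pos 53 'd': at 5  → match P1@[52:53]
pos 54 'a': at 8  → match P2@[53:54]
pos 55 'd': at 9
pos 56 'b': at 10  → match P0@[54:56],P3@[52:56]
pos 57 'c': at 15 (fail-walked)
pos 58 'd': at 16
pos 59 'c': at 17
pos 60 'b': at 18  → match P5@[57:60]
pos 61 'b': at 4 (fail-walked)
pos 62 'd': at 5  → match P1@[61:62]
pos 63 'a': at 8  → match P2@[62:63]
pos 64 'd': at 9
pos 65 'b': at 10  → match P0@[63:65],P3@[61:65]
pos 66 'd': at 5 (fail-walked)  → match P1@[65:66]
pos 67 'a': at 8  → match P2@[66:67]
pos 68 'a': at 1 (fail-walked)
pos 69 'd': at 2
pos 70 'b': at 3  → match P0@[68:70]
pos 71 'd': at 5 (fail-walked)  → match P1@[70:71]
pos 72 'a': at 8  → match P2@[71:72]
pos 73 'b': at 4 (fail-walked)
pos 74 'b': at 4 (fail-walked)
pos 75 'd': at 5  → match P1@[74:75]
pos 76 'a': at 8  → match P2@[75:76]

Result: [[4,2],[6,1],[7,2],[9,1],[10,2],[12,0],[12,3],[15,1],[16,2],[18,0],[18,3],[21,0],[25,5],[30,1],[31,2],[33,0],[33,3],[34,1],[37,2],[42,5],[47,0],[48,1],[51,1],[53,1],[54,2],[56,0],[56,3],[60,5],[62,1],[63,2],[65,0],[65,3],[66,1],[67,2],[70,0],[71,1],[72,2],[75,1],[76,2]]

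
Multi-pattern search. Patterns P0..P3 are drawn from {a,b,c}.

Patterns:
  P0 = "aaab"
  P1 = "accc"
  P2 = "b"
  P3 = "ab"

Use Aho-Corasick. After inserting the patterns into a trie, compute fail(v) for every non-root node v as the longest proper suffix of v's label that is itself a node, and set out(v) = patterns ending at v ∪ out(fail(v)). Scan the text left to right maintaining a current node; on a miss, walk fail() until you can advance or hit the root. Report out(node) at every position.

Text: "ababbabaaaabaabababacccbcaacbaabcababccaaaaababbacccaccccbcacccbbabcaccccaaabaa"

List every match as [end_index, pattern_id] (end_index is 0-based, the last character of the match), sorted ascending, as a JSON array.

Construct AC machine:
Trie nodes:
  n0 'ε': a→1 b→8
  n1 'a': a→2 b→9 c→5
  n2 'aa': a→3
  n3 'aaa': b→4
  n4 'aaab': ·  [P0 ends]
  n5 'ac': c→6
  n6 'acc': c→7
  n7 'accc': ·  [P1 ends]
  n8 'b': ·  [P2 ends]
  n9 'ab': ·  [P3 ends]

Failure links (BFS by depth):
  n1('a'): parent n0 fail=0; on 'a' 0 → fail=0;  out ∅∪∅=∅
  n8('b'): parent n0 fail=0; on 'b' 0 → fail=0;  out {2}∪∅={2}
  n2('aa'): parent n1 fail=0; on 'a' 0 → fail=1;  out ∅∪∅=∅
  n5('ac'): parent n1 fail=0; on 'c' 0 → fail=0;  out ∅∪∅=∅
  n9('ab'): parent n1 fail=0; on 'b' 0 → fail=8;  out {3}∪{2}={2,3}
  n3('aaa'): parent n2 fail=1; on 'a' 1 → fail=2;  out ∅∪∅=∅
  n6('acc'): parent n5 fail=0; on 'c' 0 → fail=0;  out ∅∪∅=∅
  n4('aaab'): parent n3 fail=2; on 'b' 2→1 → fail=9;  out {0}∪{2,3}={0,2,3}
  n7('accc'): parent n6 fail=0; on 'c' 0 → fail=0;  out {1}∪∅={1}

Run:
[0] read 'a'  n0⇒n1
[1] read 'b'  n1⇒n9  ** P2@[1:1],P3@[0:1]
[2] read 'a'  n9⇒n1 ·f
[3] read 'b'  n1⇒n9  ** P2@[3:3],P3@[2:3]
[4] read 'b'  n9⇒n8 ·f  ** P2@[4:4]
[5] read 'a'  n8⇒n1 ·f
[6] read 'b'  n1⇒n9  ** P2@[6:6],P3@[5:6]
[7] read 'a'  n9⇒n1 ·f
[8] read 'a'  n1⇒n2
[9] read 'a'  n2⇒n3
[10] read 'a'  n3⇒n3 ·f
[11] read 'b'  n3⇒n4  ** P0@[8:11],P2@[11:11],P3@[10:11]
[12] read 'a'  n4⇒n1 ·f
[13] read 'a'  n1⇒n2
[14] read 'b'  n2⇒n9 ·f  ** P2@[14:14],P3@[13:14]
[15] read 'a'  n9⇒n1 ·f
[16] read 'b'  n1⇒n9  ** P2@[16:16],P3@[15:16]
[17] read 'a'  n9⇒n1 ·f
[18] read 'b'  n1⇒n9  ** P2@[18:18],P3@[17:18]
[19] read 'a'  n9⇒n1 ·f
[20] read 'c'  n1⇒n5
[21] read 'c'  n5⇒n6
[22] read 'c'  n6⇒n7  ** P1@[19:22]
[23] read 'b'  n7⇒n8 ·f  ** P2@[23:23]
[24] read 'c'  n8⇒n0 ·f
[25] read 'a'  n0⇒n1
[26] read 'a'  n1⇒n2
[27] read 'c'  n2⇒n5 ·f
[28] read 'b'  n5⇒n8 ·f  ** P2@[28:28]
[29] read 'a'  n8⇒n1 ·f
[30] read 'a'  n1⇒n2
[31] read 'b'  n2⇒n9 ·f  ** P2@[31:31],P3@[30:31]
[32] read 'c'  n9⇒n0 ·f
[33] read 'a'  n0⇒n1
[34] read 'b'  n1⇒n9  ** P2@[34:34],P3@[33:34]
[35] read 'a'  n9⇒n1 ·f
[36] read 'b'  n1⇒n9  ** P2@[36:36],P3@[35:36]
[37] read 'c'  n9⇒n0 ·f
[38] read 'c'  n0⇒n0
[39] read 'a'  n0⇒n1
[40] read 'a'  n1⇒n2
[41] read 'a'  n2⇒n3
[42] read 'a'  n3⇒n3 ·f
[43] read 'a'  n3⇒n3 ·f
[44] read 'b'  n3⇒n4  ** P0@[41:44],P2@[44:44],P3@[43:44]
[45] read 'a'  n4⇒n1 ·f
[46] read 'b'  n1⇒n9  ** P2@[46:46],P3@[45:46]
[47] read 'b'  n9⇒n8 ·f  ** P2@[47:47]
[48] read 'a'  n8⇒n1 ·f
[49] read 'c'  n1⇒n5
[50] read 'c'  n5⇒n6
[51] read 'c'  n6⇒n7  ** P1@[48:51]
[52] read 'a'  n7⇒n1 ·f
[53] read 'c'  n1⇒n5
[54] read 'c'  n5⇒n6
[55] read 'c'  n6⇒n7  ** P1@[52:55]
[56] read 'c'  n7⇒n0 ·f
[57] read 'b'  n0⇒n8  ** P2@[57:57]
[58] read 'c'  n8⇒n0 ·f
[59] read 'a'  n0⇒n1
[60] read 'c'  n1⇒n5
[61] read 'c'  n5⇒n6
[62] read 'c'  n6⇒n7  ** P1@[59:62]
[63] read 'b'  n7⇒n8 ·f  ** P2@[63:63]
[64] read 'b'  n8⇒n8 ·f  ** P2@[64:64]
[65] read 'a'  n8⇒n1 ·f
[66] read 'b'  n1⇒n9  ** P2@[66:66],P3@[65:66]
[67] read 'c'  n9⇒n0 ·f
[68] read 'a'  n0⇒n1
[69] read 'c'  n1⇒n5
[70] read 'c'  n5⇒n6
[71] read 'c'  n6⇒n7  ** P1@[68:71]
[72] read 'c'  n7⇒n0 ·f
[73] read 'a'  n0⇒n1
[74] read 'a'  n1⇒n2
[75] read 'a'  n2⇒n3
[76] read 'b'  n3⇒n4  ** P0@[73:76],P2@[76:76],P3@[75:76]
[77] read 'a'  n4⇒n1 ·f
[78] read 'a'  n1⇒n2

Matches: [[1,2],[1,3],[3,2],[3,3],[4,2],[6,2],[6,3],[11,0],[11,2],[11,3],[14,2],[14,3],[16,2],[16,3],[18,2],[18,3],[22,1],[23,2],[28,2],[31,2],[31,3],[34,2],[34,3],[36,2],[36,3],[44,0],[44,2],[44,3],[46,2],[46,3],[47,2],[51,1],[55,1],[57,2],[62,1],[63,2],[64,2],[66,2],[66,3],[71,1],[76,0],[76,2],[76,3]]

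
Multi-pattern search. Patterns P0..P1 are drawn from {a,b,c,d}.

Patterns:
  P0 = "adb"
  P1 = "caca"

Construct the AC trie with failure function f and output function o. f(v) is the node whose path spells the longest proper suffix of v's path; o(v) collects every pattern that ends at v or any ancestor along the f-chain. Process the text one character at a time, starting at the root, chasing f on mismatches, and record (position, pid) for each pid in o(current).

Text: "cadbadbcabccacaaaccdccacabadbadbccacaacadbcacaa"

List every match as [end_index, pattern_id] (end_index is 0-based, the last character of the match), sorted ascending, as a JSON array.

Build automaton:
Trie (insert patterns):
  n0 'ε': a→1 c→4
  n1 'a': d→2
  n2 'ad': b→3
  n3 'adb': ·  ←P0
  n4 'c': a→5
  n5 'ca': c→6
  n6 'cac': a→7
  n7 'caca': ·  ←P1

Failure links (BFS by depth):
  fail(1) 'a': from fail(0)=0 chase 'a': 0 ⇒ 0;  out=∅∪out(0)=∅
  fail(4) 'c': from fail(0)=0 chase 'c': 0 ⇒ 0;  out=∅∪out(0)=∅
  fail(2) 'ad': from fail(1)=0 chase 'd': 0 ⇒ 0;  out=∅∪out(0)=∅
  fail(5) 'ca': from fail(4)=0 chase 'a': 0 ⇒ 1;  out=∅∪out(1)=∅
  fail(3) 'adb': from fail(2)=0 chase 'b': 0 ⇒ 0;  out={0}∪out(0)={0}
  fail(6) 'cac': from fail(5)=1 chase 'c': 1→0 ⇒ 4;  out=∅∪out(4)=∅
  fail(7) 'caca': from fail(6)=4 chase 'a': 4 ⇒ 5;  out={1}∪out(5)={1}

Run:
i=0 'c': node 0→4
i=1 'a': node 4→5
i=2 'd': node 5→2 (via fail)
i=3 'b': node 2→3  emit P0@[1:3]
i=4 'a': node 3→1 (via fail)
i=5 'd': node 1→2
i=6 'b': node 2→3  emit P0@[4:6]
i=7 'c': node 3→4 (via fail)
i=8 'a': node 4→5
i=9 'b': node 5→0 (via fail)
i=10 'c': node 0→4
i=11 'c': node 4→4 (via fail)
i=12 'a': node 4→5
i=13 'c': node 5→6
i=14 'a': node 6→7  emit P1@[11:14]
i=15 'a': node 7→1 (via fail)
i=16 'a': node 1→1 (via fail)
i=17 'c': node 1→4 (via fail)
i=18 'c': node 4→4 (via fail)
i=19 'd': node 4→0 (via fail)
i=20 'c': node 0→4
i=21 'c': node 4→4 (via fail)
i=22 'a': node 4→5
i=23 'c': node 5→6
i=24 'a': node 6→7  emit P1@[21:24]
i=25 'b': node 7→0 (via fail)
i=26 'a': node 0→1
i=27 'd': node 1→2
i=28 'b': node 2→3  emit P0@[26:28]
i=29 'a': node 3→1 (via fail)
i=30 'd': node 1→2
i=31 'b': node 2→3  emit P0@[29:31]
i=32 'c': node 3→4 (via fail)
i=33 'c': node 4→4 (via fail)
i=34 'a': node 4→5
i=35 'c': node 5→6
i=36 'a': node 6→7  emit P1@[33:36]
i=37 'a': node 7→1 (via fail)
i=38 'c': node 1→4 (via fail)
i=39 'a': node 4→5
i=40 'd': node 5→2 (via fail)
i=41 'b': node 2→3  emit P0@[39:41]
i=42 'c': node 3→4 (via fail)
i=43 'a': node 4→5
i=44 'c': node 5→6
i=45 'a': node 6→7  emit P1@[42:45]
i=46 'a': node 7→1 (via fail)

Result: [[3,0],[6,0],[14,1],[24,1],[28,0],[31,0],[36,1],[41,0],[45,1]]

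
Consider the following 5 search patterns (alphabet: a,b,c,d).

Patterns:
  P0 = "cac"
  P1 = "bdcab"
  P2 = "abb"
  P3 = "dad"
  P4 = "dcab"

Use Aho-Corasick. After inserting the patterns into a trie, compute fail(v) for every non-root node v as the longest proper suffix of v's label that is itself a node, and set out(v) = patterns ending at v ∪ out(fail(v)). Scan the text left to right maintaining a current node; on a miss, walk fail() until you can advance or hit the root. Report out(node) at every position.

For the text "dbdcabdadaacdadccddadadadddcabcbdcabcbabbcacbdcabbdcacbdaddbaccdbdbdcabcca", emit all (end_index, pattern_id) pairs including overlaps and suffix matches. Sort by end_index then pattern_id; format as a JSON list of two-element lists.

Build automaton:
Trie (insert patterns):
  n0 'ε': a→9 b→4 c→1 d→12
  n1 'c': a→2
  n2 'ca': c→3
  n3 'cac': ·  [P0 ends]
  n4 'b': d→5
  n5 'bd': c→6
  n6 'bdc': a→7
  n7 'bdca': b→8
  n8 'bdcab': ·  [P1 ends]
  n9 'a': b→10
  n10 'ab': b→11
  n11 'abb': ·  [P2 ends]
  n12 'd': a→13 c→15
  n13 'da': d→14
  n14 'dad': ·  [P3 ends]
  n15 'dc': a→16
  n16 'dca': b→17
  n17 'dcab': ·  [P4 ends]

Failure links (BFS by depth):
  fail(1) 'c': from fail(0)=0 chase 'c': 0 ⇒ 0;  out=∅∪out(0)=∅
  fail(4) 'b': from fail(0)=0 chase 'b': 0 ⇒ 0;  out=∅∪out(0)=∅
  fail(9) 'a': from fail(0)=0 chase 'a': 0 ⇒ 0;  out=∅∪out(0)=∅
  fail(12) 'd': from fail(0)=0 chase 'd': 0 ⇒ 0;  out=∅∪out(0)=∅
  fail(2) 'ca': from fail(1)=0 chase 'a': 0 ⇒ 9;  out=∅∪out(9)=∅
  fail(5) 'bd': from fail(4)=0 chase 'd': 0 ⇒ 12;  out=∅∪out(12)=∅
  fail(10) 'ab': from fail(9)=0 chase 'b': 0 ⇒ 4;  out=∅∪out(4)=∅
  fail(13) 'da': from fail(12)=0 chase 'a': 0 ⇒ 9;  out=∅∪out(9)=∅
  fail(15) 'dc': from fail(12)=0 chase 'c': 0 ⇒ 1;  out=∅∪out(1)=∅
  fail(3) 'cac': from fail(2)=9 chase 'c': 9→0 ⇒ 1;  out={0}∪out(1)={0}
  fail(6) 'bdc': from fail(5)=12 chase 'c': 12 ⇒ 15;  out=∅∪out(15)=∅
  fail(11) 'abb': from fail(10)=4 chase 'b': 4→0 ⇒ 4;  out={2}∪out(4)={2}
  fail(14) 'dad': from fail(13)=9 chase 'd': 9→0 ⇒ 12;  out={3}∪out(12)={3}
  fail(16) 'dca': from fail(15)=1 chase 'a': 1 ⇒ 2;  out=∅∪out(2)=∅
  fail(7) 'bdca': from fail(6)=15 chase 'a': 15 ⇒ 16;  out=∅∪out(16)=∅
  fail(17) 'dcab': from fail(16)=2 chase 'b': 2→9 ⇒ 10;  out={4}∪out(10)={4}
  fail(8) 'bdcab': from fail(7)=16 chase 'b': 16 ⇒ 17;  out={1}∪out(17)={1,4}

Text stream:
pos 0 'd': at 12
pos 1 'b': at 4 ·f
pos 2 'd': at 5
pos 3 'c': at 6
pos 4 'a': at 7
pos 5 'b': at 8  → match P1@[1:5],P4@[2:5]
pos 6 'd': at 5 ·f
pos 7 'a': at 13 ·f
pos 8 'd': at 14  → match P3@[6:8]
pos 9 'a': at 13 ·f
pos 10 'a': at 9 ·f
pos 11 'c': at 1 ·f
pos 12 'd': at 12 ·f
pos 13 'a': at 13
pos 14 'd': at 14  → match P3@[12:14]
pos 15 'c': at 15 ·f
pos 16 'c': at 1 ·f
pos 17 'd': at 12 ·f
pos 18 'd': at 12 ·f
pos 19 'a': at 13
pos 20 'd': at 14  → match P3@[18:20]
pos 21 'a': at 13 ·f
pos 22 'd': at 14  → match P3@[20:22]
pos 23 'a': at 13 ·f
pos 24 'd': at 14  → match P3@[22:24]
pos 25 'd': at 12 ·f
pos 26 'd': at 12 ·f
pos 27 'c': at 15
pos 28 'a': at 16
pos 29 'b': at 17  → match P4@[26:29]
pos 30 'c': at 1 ·f
pos 31 'b': at 4 ·f
pos 32 'd': at 5
pos 33 'c': at 6
pos 34 'a': at 7
pos 35 'b': at 8  → match P1@[31:35],P4@[32:35]
pos 36 'c': at 1 ·f
pos 37 'b': at 4 ·f
pos 38 'a': at 9 ·f
pos 39 'b': at 10
pos 40 'b': at 11  → match P2@[38:40]
pos 41 'c': at 1 ·f
pos 42 'a': at 2
pos 43 'c': at 3  → match P0@[41:43]
pos 44 'b': at 4 ·f
pos 45 'd': at 5
pos 46 'c': at 6
pos 47 'a': at 7
pos 48 'b': at 8  → match P1@[44:48],P4@[45:48]
pos 49 'b': at 11 ·f  → match P2@[47:49]
pos 50 'd': at 5 ·f
pos 51 'c': at 6
pos 52 'a': at 7
pos 53 'c': at 3 ·f  → match P0@[51:53]
pos 54 'b': at 4 ·f
pos 55 'd': at 5
pos 56 'a': at 13 ·f
pos 57 'd': at 14  → match P3@[55:57]
pos 58 'd': at 12 ·f
pos 59 'b': at 4 ·f
pos 60 'a': at 9 ·f
pos 61 'c': at 1 ·f
pos 62 'c': at 1 ·f
pos 63 'd': at 12 ·f
pos 64 'b': at 4 ·f
pos 65 'd': at 5
pos 66 'b': at 4 ·f
pos 67 'd': at 5
pos 68 'c': at 6
pos 69 'a': at 7
pos 70 'b': at 8  → match P1@[66:70],P4@[67:70]
pos 71 'c': at 1 ·f
pos 72 'c': at 1 ·f
pos 73 'a': at 2

Matches: [[5,1],[5,4],[8,3],[14,3],[20,3],[22,3],[24,3],[29,4],[35,1],[35,4],[40,2],[43,0],[48,1],[48,4],[49,2],[53,0],[57,3],[70,1],[70,4]]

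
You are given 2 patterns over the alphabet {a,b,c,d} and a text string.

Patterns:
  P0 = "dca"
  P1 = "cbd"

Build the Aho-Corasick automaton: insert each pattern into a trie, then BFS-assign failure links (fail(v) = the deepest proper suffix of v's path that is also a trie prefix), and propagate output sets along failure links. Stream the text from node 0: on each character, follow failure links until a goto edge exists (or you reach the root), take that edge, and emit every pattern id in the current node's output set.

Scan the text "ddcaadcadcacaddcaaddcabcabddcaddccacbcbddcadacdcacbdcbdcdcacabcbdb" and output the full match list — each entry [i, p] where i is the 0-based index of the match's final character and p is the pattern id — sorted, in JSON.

Build:
Trie nodes:
  n0 'ε': c→4 d→1
  n1 'd': c→2
  n2 'dc': a→3
  n3 'dca': ·  ←P0
  n4 'c': b→5
  n5 'cb': d→6
  n6 'cbd': ·  ←P1

Failure links (BFS by depth):
  fail(1) 'd': from fail(0)=0 chase 'd': 0 ⇒ 0;  out=∅∪out(0)=∅
  fail(4) 'c': from fail(0)=0 chase 'c': 0 ⇒ 0;  out=∅∪out(0)=∅
  fail(2) 'dc': from fail(1)=0 chase 'c': 0 ⇒ 4;  out=∅∪out(4)=∅
  fail(5) 'cb': from fail(4)=0 chase 'b': 0 ⇒ 0;  out=∅∪out(0)=∅
  fail(3) 'dca': from fail(2)=4 chase 'a': 4→0 ⇒ 0;  out={0}∪out(0)={0}
  fail(6) 'cbd': from fail(5)=0 chase 'd': 0 ⇒ 1;  out={1}∪out(1)={1}

Scan:
pos 0 'd': at 1
pos 1 'd': at 1 (fail-walked)
pos 2 'c': at 2
pos 3 'a': at 3  ** P0@[1:3]
pos 4 'a': at 0 (fail-walked)
pos 5 'd': at 1
pos 6 'c': at 2
pos 7 'a': at 3  ** P0@[5:7]
pos 8 'd': at 1 (fail-walked)
pos 9 'c': at 2
pos 10 'a': at 3  ** P0@[8:10]
pos 11 'c': at 4 (fail-walked)
pos 12 'a': at 0 (fail-walked)
pos 13 'd': at 1
pos 14 'd': at 1 (fail-walked)
pos 15 'c': at 2
pos 16 'a': at 3  ** P0@[14:16]
pos 17 'a': at 0 (fail-walked)
pos 18 'd': at 1
pos 19 'd': at 1 (fail-walked)
pos 20 'c': at 2
pos 21 'a': at 3  ** P0@[19:21]
pos 22 'b': at 0 (fail-walked)
pos 23 'c': at 4
pos 24 'a': at 0 (fail-walked)
pos 25 'b': at 0
pos 26 'd': at 1
pos 27 'd': at 1 (fail-walked)
pos 28 'c': at 2
pos 29 'a': at 3  ** P0@[27:29]
pos 30 'd': at 1 (fail-walked)
pos 31 'd': at 1 (fail-walked)
pos 32 'c': at 2
pos 33 'c': at 4 (fail-walked)
pos 34 'a': at 0 (fail-walked)
pos 35 'c': at 4
pos 36 'b': at 5
pos 37 'c': at 4 (fail-walked)
pos 38 'b': at 5
pos 39 'd': at 6  ** P1@[37:39]
pos 40 'd': at 1 (fail-walked)
pos 41 'c': at 2
pos 42 'a': at 3  ** P0@[40:42]
pos 43 'd': at 1 (fail-walked)
pos 44 'a': at 0 (fail-walked)
pos 45 'c': at 4
pos 46 'd': at 1 (fail-walked)
pos 47 'c': at 2
pos 48 'a': at 3  ** P0@[46:48]
pos 49 'c': at 4 (fail-walked)
pos 50 'b': at 5
pos 51 'd': at 6  ** P1@[49:51]
pos 52 'c': at 2 (fail-walked)
pos 53 'b': at 5 (fail-walked)
pos 54 'd': at 6  ** P1@[52:54]
pos 55 'c': at 2 (fail-walked)
pos 56 'd': at 1 (fail-walked)
pos 57 'c': at 2
pos 58 'a': at 3  ** P0@[56:58]
pos 59 'c': at 4 (fail-walked)
pos 60 'a': at 0 (fail-walked)
pos 61 'b': at 0
pos 62 'c': at 4
pos 63 'b': at 5
pos 64 'd': at 6  ** P1@[62:64]
pos 65 'b': at 0 (fail-walked)

All matches (sorted): [[3,0],[7,0],[10,0],[16,0],[21,0],[29,0],[39,1],[42,0],[48,0],[51,1],[54,1],[58,0],[64,1]]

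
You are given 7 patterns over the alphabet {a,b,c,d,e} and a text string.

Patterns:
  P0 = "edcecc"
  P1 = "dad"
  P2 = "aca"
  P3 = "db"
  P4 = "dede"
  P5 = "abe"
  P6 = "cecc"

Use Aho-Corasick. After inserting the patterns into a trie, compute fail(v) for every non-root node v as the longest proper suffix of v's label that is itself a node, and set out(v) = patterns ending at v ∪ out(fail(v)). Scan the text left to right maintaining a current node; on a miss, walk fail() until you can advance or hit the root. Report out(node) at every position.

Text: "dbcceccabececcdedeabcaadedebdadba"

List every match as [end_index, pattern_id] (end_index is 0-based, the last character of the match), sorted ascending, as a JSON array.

Build automaton:
Trie (insert patterns):
  n0 'ε': a→10 c→19 d→7 e→1
  n1 'e': d→2
  n2 'ed': c→3
  n3 'edc': e→4
  n4 'edce': c→5
  n5 'edcec': c→6
  n6 'edcecc': ·  [P0 ends]
  n7 'd': a→8 b→13 e→14
  n8 'da': d→9
  n9 'dad': ·  [P1 ends]
  n10 'a': b→17 c→11
  n11 'ac': a→12
  n12 'aca': ·  [P2 ends]
  n13 'db': ·  [P3 ends]
  n14 'de': d→15
  n15 'ded': e→16
  n16 'dede': ·  [P4 ends]
  n17 'ab': e→18
  n18 'abe': ·  [P5 ends]
  n19 'c': e→20
  n20 'ce': c→21
  n21 'cec': c→22
  n22 'cecc': ·  [P6 ends]

Failure links (BFS by depth):
  n1('e'): parent n0 fail=0; on 'e' 0 → fail=0;  out ∅∪∅=∅
  n7('d'): parent n0 fail=0; on 'd' 0 → fail=0;  out ∅∪∅=∅
  n10('a'): parent n0 fail=0; on 'a' 0 → fail=0;  out ∅∪∅=∅
  n19('c'): parent n0 fail=0; on 'c' 0 → fail=0;  out ∅∪∅=∅
  n2('ed'): parent n1 fail=0; on 'd' 0 → fail=7;  out ∅∪∅=∅
  n8('da'): parent n7 fail=0; on 'a' 0 → fail=10;  out ∅∪∅=∅
  n11('ac'): parent n10 fail=0; on 'c' 0 → fail=19;  out ∅∪∅=∅
  n13('db'): parent n7 fail=0; on 'b' 0 → fail=0;  out {3}∪∅={3}
  n14('de'): parent n7 fail=0; on 'e' 0 → fail=1;  out ∅∪∅=∅
  n17('ab'): parent n10 fail=0; on 'b' 0 → fail=0;  out ∅∪∅=∅
  n20('ce'): parent n19 fail=0; on 'e' 0 → fail=1;  out ∅∪∅=∅
  n3('edc'): parent n2 fail=7; on 'c' 7→0 → fail=19;  out ∅∪∅=∅
  n9('dad'): parent n8 fail=10; on 'd' 10→0 → fail=7;  out {1}∪∅={1}
  n12('aca'): parent n11 fail=19; on 'a' 19→0 → fail=10;  out {2}∪∅={2}
  n15('ded'): parent n14 fail=1; on 'd' 1 → fail=2;  out ∅∪∅=∅
  n18('abe'): parent n17 fail=0; on 'e' 0 → fail=1;  out {5}∪∅={5}
  n21('cec'): parent n20 fail=1; on 'c' 1→0 → fail=19;  out ∅∪∅=∅
  n4('edce'): parent n3 fail=19; on 'e' 19 → fail=20;  out ∅∪∅=∅
  n16('dede'): parent n15 fail=2; on 'e' 2→7 → fail=14;  out {4}∪∅={4}
  n22('cecc'): parent n21 fail=19; on 'c' 19→0 → fail=19;  out {6}∪∅={6}
  n5('edcec'): parent n4 fail=20; on 'c' 20 → fail=21;  out ∅∪∅=∅
  n6('edcecc'): parent n5 fail=21; on 'c' 21 → fail=22;  out {0}∪{6}={0,6}

Text stream:
i=0 'd': node 0→7
i=1 'b': node 7→13  → match P3@[0:1]
i=2 'c': node 13→19 (via fail)
i=3 'c': node 19→19 (via fail)
i=4 'e': node 19→20
i=5 'c': node 20→21
i=6 'c': node 21→22  → match P6@[3:6]
i=7 'a': node 22→10 (via fail)
i=8 'b': node 10→17
i=9 'e': node 17→18  → match P5@[7:9]
i=10 'c': node 18→19 (via fail)
i=11 'e': node 19→20
i=12 'c': node 20→21
i=13 'c': node 21→22  → match P6@[10:13]
i=14 'd': node 22→7 (via fail)
i=15 'e': node 7→14
i=16 'd': node 14→15
i=17 'e': node 15→16  → match P4@[14:17]
i=18 'a': node 16→10 (via fail)
i=19 'b': node 10→17
i=20 'c': node 17→19 (via fail)
i=21 'a': node 19→10 (via fail)
i=22 'a': node 10→10 (via fail)
i=23 'd': node 10→7 (via fail)
i=24 'e': node 7→14
i=25 'd': node 14→15
i=26 'e': node 15→16  → match P4@[23:26]
i=27 'b': node 16→0 (via fail)
i=28 'd': node 0→7
i=29 'a': node 7→8
i=30 'd': node 8→9  → match P1@[28:30]
i=31 'b': node 9→13 (via fail)  → match P3@[30:31]
i=32 'a': node 13→10 (via fail)

Matches: [[1,3],[6,6],[9,5],[13,6],[17,4],[26,4],[30,1],[31,3]]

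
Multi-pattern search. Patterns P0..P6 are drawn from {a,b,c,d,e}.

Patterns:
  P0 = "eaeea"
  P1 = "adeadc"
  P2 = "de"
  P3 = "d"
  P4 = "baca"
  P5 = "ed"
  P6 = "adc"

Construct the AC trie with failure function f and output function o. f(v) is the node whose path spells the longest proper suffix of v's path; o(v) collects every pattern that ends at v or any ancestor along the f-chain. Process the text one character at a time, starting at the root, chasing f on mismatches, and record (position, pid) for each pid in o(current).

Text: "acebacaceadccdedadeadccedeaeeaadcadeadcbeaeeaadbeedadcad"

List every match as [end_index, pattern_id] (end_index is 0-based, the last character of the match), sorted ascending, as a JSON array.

Construct AC machine:
Trie (insert patterns):
  0='ε' goto a→6 b→14 d→12 e→1
  1='e' goto a→2 d→18
  2='ea' goto e→3
  3='eae' goto e→4
  4='eaee' goto a→5
  5='eaeea' goto ·  [P0 ends]
  6='a' goto d→7
  7='ad' goto c→19 e→8
  8='ade' goto a→9
  9='adea' goto d→10
  10='adead' goto c→11
  11='adeadc' goto ·  [P1 ends]
  12='d' goto e→13  [P3 ends]
  13='de' goto ·  [P2 ends]
  14='b' goto a→15
  15='ba' goto c→16
  16='bac' goto a→17
  17='baca' goto ·  [P4 ends]
  18='ed' goto ·  [P5 ends]
  19='adc' goto ·  [P6 ends]

BFS fail/out derivation:
  n1('e'): parent n0 fail=0; on 'e' 0 → fail=0;  out ∅∪∅=∅
  n6('a'): parent n0 fail=0; on 'a' 0 → fail=0;  out ∅∪∅=∅
  n12('d'): parent n0 fail=0; on 'd' 0 → fail=0;  out {3}∪∅={3}
  n14('b'): parent n0 fail=0; on 'b' 0 → fail=0;  out ∅∪∅=∅
  n2('ea'): parent n1 fail=0; on 'a' 0 → fail=6;  out ∅∪∅=∅
  n7('ad'): parent n6 fail=0; on 'd' 0 → fail=12;  out ∅∪{3}={3}
  n13('de'): parent n12 fail=0; on 'e' 0 → fail=1;  out {2}∪∅={2}
  n15('ba'): parent n14 fail=0; on 'a' 0 → fail=6;  out ∅∪∅=∅
  n18('ed'): parent n1 fail=0; on 'd' 0 → fail=12;  out {5}∪{3}={3,5}
  n3('eae'): parent n2 fail=6; on 'e' 6→0 → fail=1;  out ∅∪∅=∅
  n8('ade'): parent n7 fail=12; on 'e' 12 → fail=13;  out ∅∪{2}={2}
  n16('bac'): parent n15 fail=6; on 'c' 6→0 → fail=0;  out ∅∪∅=∅
  n19('adc'): parent n7 fail=12; on 'c' 12→0 → fail=0;  out {6}∪∅={6}
  n4('eaee'): parent n3 fail=1; on 'e' 1→0 → fail=1;  out ∅∪∅=∅
  n9('adea'): parent n8 fail=13; on 'a' 13→1 → fail=2;  out ∅∪∅=∅
  n17('baca'): parent n16 fail=0; on 'a' 0 → fail=6;  out {4}∪∅={4}
  n5('eaeea'): parent n4 fail=1; on 'a' 1 → fail=2;  out {0}∪∅={0}
  n10('adead'): parent n9 fail=2; on 'd' 2→6 → fail=7;  out ∅∪{3}={3}
  n11('adeadc'): parent n10 fail=7; on 'c' 7 → fail=19;  out {1}∪{6}={1,6}

Run:
[0] read 'a'  n0⇒n6
[1] read 'c'  n6⇒n0 ·f
[2] read 'e'  n0⇒n1
[3] read 'b'  n1⇒n14 ·f
[4] read 'a'  n14⇒n15
[5] read 'c'  n15⇒n16
[6] read 'a'  n16⇒n17  emit P4@[3:6]
[7] read 'c'  n17⇒n0 ·f
[8] read 'e'  n0⇒n1
[9] read 'a'  n1⇒n2
[10] read 'd'  n2⇒n7 ·f  emit P3@[10:10]
[11] read 'c'  n7⇒n19  emit P6@[9:11]
[12] read 'c'  n19⇒n0 ·f
[13] read 'd'  n0⇒n12  emit P3@[13:13]
[14] read 'e'  n12⇒n13  emit P2@[13:14]
[15] read 'd'  n13⇒n18 ·f  emit P3@[15:15],P5@[14:15]
[16] read 'a'  n18⇒n6 ·f
[17] read 'd'  n6⇒n7  emit P3@[17:17]
[18] read 'e'  n7⇒n8  emit P2@[17:18]
[19] read 'a'  n8⇒n9
[20] read 'd'  n9⇒n10  emit P3@[20:20]
[21] read 'c'  n10⇒n11  emit P1@[16:21],P6@[19:21]
[22] read 'c'  n11⇒n0 ·f
[23] read 'e'  n0⇒n1
[24] read 'd'  n1⇒n18  emit P3@[24:24],P5@[23:24]
[25] read 'e'  n18⇒n13 ·f  emit P2@[24:25]
[26] read 'a'  n13⇒n2 ·f
[27] read 'e'  n2⇒n3
[28] read 'e'  n3⇒n4
[29] read 'a'  n4⇒n5  emit P0@[25:29]
[30] read 'a'  n5⇒n6 ·f
[31] read 'd'  n6⇒n7  emit P3@[31:31]
[32] read 'c'  n7⇒n19  emit P6@[30:32]
[33] read 'a'  n19⇒n6 ·f
[34] read 'd'  n6⇒n7  emit P3@[34:34]
[35] read 'e'  n7⇒n8  emit P2@[34:35]
[36] read 'a'  n8⇒n9
[37] read 'd'  n9⇒n10  emit P3@[37:37]
[38] read 'c'  n10⇒n11  emit P1@[33:38],P6@[36:38]
[39] read 'b'  n11⇒n14 ·f
[40] read 'e'  n14⇒n1 ·f
[41] read 'a'  n1⇒n2
[42] read 'e'  n2⇒n3
[43] read 'e'  n3⇒n4
[44] read 'a'  n4⇒n5  emit P0@[40:44]
[45] read 'a'  n5⇒n6 ·f
[46] read 'd'  n6⇒n7  emit P3@[46:46]
[47] read 'b'  n7⇒n14 ·f
[48] read 'e'  n14⇒n1 ·f
[49] read 'e'  n1⇒n1 ·f
[50] read 'd'  n1⇒n18  emit P3@[50:50],P5@[49:50]
[51] read 'a'  n18⇒n6 ·f
[52] read 'd'  n6⇒n7  emit P3@[52:52]
[53] read 'c'  n7⇒n19  emit P6@[51:53]
[54] read 'a'  n19⇒n6 ·f
[55] read 'd'  n6⇒n7  emit P3@[55:55]

Result: [[6,4],[10,3],[11,6],[13,3],[14,2],[15,3],[15,5],[17,3],[18,2],[20,3],[21,1],[21,6],[24,3],[24,5],[25,2],[29,0],[31,3],[32,6],[34,3],[35,2],[37,3],[38,1],[38,6],[44,0],[46,3],[50,3],[50,5],[52,3],[53,6],[55,3]]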